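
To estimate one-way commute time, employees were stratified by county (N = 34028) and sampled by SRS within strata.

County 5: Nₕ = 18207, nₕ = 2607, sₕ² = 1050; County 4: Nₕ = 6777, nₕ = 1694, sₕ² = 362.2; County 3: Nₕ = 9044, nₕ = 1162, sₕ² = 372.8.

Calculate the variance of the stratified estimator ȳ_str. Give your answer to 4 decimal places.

Var(ȳ_str) = Σₕ Wₕ²(1 − fₕ)sₕ²/nₕ with Wₕ = Nₕ/N, N = 34028.
County 5: Wₕ = 0.53505936; term = 0.53505936²·(1 − 0.14318669)·1050/2607 = 0.098795784.
County 4: Wₕ = 0.19915952; term = 0.19915952²·(1 − 0.24996311)·362.2/1694 = 0.0063609179.
County 3: Wₕ = 0.26578112; term = 0.26578112²·(1 − 0.12848297)·372.8/1162 = 0.019751219.
Sum = 0.12490792.

0.1249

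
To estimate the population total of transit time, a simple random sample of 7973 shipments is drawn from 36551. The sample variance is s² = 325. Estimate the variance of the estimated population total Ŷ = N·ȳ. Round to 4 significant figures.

Var(Ŷ) = N²·Var(ȳ) = N²·(1 − n/N)·s²/n.
f = 7973/36551 = 0.21813357; Var(ȳ) = 0.78186643·325/7973 = 0.031870888.
Var(Ŷ) = 36551² · 0.031870888 = 4.2578729 × 10^7.

4.258 × 10^7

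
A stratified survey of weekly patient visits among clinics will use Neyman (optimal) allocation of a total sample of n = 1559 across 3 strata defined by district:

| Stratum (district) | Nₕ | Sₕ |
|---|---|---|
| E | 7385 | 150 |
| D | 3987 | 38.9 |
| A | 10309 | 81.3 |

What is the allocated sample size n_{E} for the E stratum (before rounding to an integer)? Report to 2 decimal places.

821.99

Neyman allocation: nₕ = n·NₕSₕ / Σⱼ NⱼSⱼ.
Σ NⱼSⱼ = 7385·150 + 3987·38.9 + 10309·81.3 = 2.100966 × 10^6.
n_{E} = 1559·7385·150 / (2.100966 × 10^6) = 821.99.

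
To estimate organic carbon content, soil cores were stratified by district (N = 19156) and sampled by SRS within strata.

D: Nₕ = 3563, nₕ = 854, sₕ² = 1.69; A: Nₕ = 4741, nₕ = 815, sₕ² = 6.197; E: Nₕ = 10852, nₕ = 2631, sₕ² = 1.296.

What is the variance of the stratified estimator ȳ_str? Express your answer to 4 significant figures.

5.575 × 10^-4

Var(ȳ_str) = Σₕ Wₕ²(1 − fₕ)sₕ²/nₕ with Wₕ = Nₕ/N, N = 19156.
D: Wₕ = 0.18599916; term = 0.18599916²·(1 − 0.23968566)·1.69/854 = 5.2052789 × 10^-5.
A: Wₕ = 0.24749426; term = 0.24749426²·(1 − 0.17190466)·6.197/815 = 3.8568654 × 10^-4.
E: Wₕ = 0.56650658; term = 0.56650658²·(1 − 0.24244379)·1.296/2631 = 1.1975921 × 10^-4.
Sum = 5.5749854 × 10^-4.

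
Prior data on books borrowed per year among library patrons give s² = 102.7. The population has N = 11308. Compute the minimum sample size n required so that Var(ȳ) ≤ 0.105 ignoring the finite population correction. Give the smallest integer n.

979

Without fpc, n₀ = s²/D = 102.7/0.105 = 978.0952.
Rounding up, n = 979.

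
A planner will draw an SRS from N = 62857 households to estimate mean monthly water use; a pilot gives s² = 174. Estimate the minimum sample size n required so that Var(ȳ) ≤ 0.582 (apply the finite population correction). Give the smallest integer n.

298

Without fpc, n₀ = s²/D = 174/0.582 = 298.9691.
With fpc, (1 − n/N)·s²/n ≤ D requires n ≥ n₀/(1 + n₀/N) = 298.9691/(1 + 298.9691/62857) = 297.5538.
Rounding up, n = 298.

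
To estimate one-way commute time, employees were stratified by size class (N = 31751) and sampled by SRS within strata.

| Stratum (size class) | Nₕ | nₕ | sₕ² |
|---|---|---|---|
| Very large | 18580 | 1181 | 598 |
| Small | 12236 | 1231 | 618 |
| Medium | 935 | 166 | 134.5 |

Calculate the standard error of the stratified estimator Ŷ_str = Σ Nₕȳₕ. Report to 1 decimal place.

15227.4

Var(Ŷ_str) = Σₕ Nₕ²(1 − fₕ)sₕ²/nₕ.
Very large: 18580²·(1 − 1181/18580)·598/1181 = 1.6368967 × 10^8.
Small: 12236²·(1 − 1231/12236)·618/1231 = 6.7602061 × 10^7.
Medium: 935²·(1 − 166/935)·134.5/166 = 582575.41.
Sum = 2.3187431 × 10^8.
SE = √(2.3187431 × 10^8) = 15227.4.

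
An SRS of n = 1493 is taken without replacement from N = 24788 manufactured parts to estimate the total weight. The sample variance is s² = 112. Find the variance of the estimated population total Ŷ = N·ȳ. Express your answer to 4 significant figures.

4.332 × 10^7

Var(Ŷ) = N²·Var(ȳ) = N²·(1 − n/N)·s²/n.
f = 1493/24788 = 0.06023076; Var(ȳ) = 0.93976924·112/1493 = 0.070498429.
Var(Ŷ) = 24788² · 0.070498429 = 4.3317403 × 10^7.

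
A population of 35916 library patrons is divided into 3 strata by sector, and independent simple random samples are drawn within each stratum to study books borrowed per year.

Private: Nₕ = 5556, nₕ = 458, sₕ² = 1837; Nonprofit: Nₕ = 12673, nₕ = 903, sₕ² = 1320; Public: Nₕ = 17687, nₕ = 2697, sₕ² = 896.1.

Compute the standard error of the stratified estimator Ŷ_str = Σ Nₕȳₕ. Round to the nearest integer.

Var(Ŷ_str) = Σₕ Nₕ²(1 − fₕ)sₕ²/nₕ.
Private: 5556²·(1 − 458/5556)·1837/458 = 1.1360717 × 10^8.
Nonprofit: 12673²·(1 − 903/12673)·1320/903 = 2.1804296 × 10^8.
Public: 17687²·(1 − 2697/17687)·896.1/2697 = 8.8090959 × 10^7.
Sum = 4.1974109 × 10^8.
SE = √(4.1974109 × 10^8) = 20488.

20488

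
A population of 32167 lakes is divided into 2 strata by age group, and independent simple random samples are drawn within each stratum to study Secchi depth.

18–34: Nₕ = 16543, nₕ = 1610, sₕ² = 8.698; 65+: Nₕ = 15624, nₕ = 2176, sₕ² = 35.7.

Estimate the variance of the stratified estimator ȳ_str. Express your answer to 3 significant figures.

Var(ȳ_str) = Σₕ Wₕ²(1 − fₕ)sₕ²/nₕ with Wₕ = Nₕ/N, N = 32167.
18–34: Wₕ = 0.51428483; term = 0.51428483²·(1 − 0.09732213)·8.698/1610 = 0.0012898338.
65+: Wₕ = 0.48571517; term = 0.48571517²·(1 − 0.13927291)·35.7/2176 = 0.0033314871.
Sum = 0.0046213209.

0.00462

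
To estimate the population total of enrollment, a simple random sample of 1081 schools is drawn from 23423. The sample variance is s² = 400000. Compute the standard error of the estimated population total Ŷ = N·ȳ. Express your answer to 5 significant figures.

Var(Ŷ) = N²·Var(ȳ) = N²·(1 − n/N)·s²/n.
f = 1081/23423 = 0.04615122; Var(ȳ) = 0.95384878·400000/1081 = 352.95052.
Var(Ŷ) = 23423² · 352.95052 = 1.9364169 × 10^11.
SE(Ŷ) = √(1.9364169 × 10^11) = 440050.

440050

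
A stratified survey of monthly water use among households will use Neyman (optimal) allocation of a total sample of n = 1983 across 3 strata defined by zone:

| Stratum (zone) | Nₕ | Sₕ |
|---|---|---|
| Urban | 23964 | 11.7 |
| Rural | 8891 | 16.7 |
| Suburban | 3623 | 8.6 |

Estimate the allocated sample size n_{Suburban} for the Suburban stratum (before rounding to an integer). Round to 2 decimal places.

134.31

Neyman allocation: nₕ = n·NₕSₕ / Σⱼ NⱼSⱼ.
Σ NⱼSⱼ = 23964·11.7 + 8891·16.7 + 3623·8.6 = 460016.3.
n_{Suburban} = 1983·3623·8.6 / 460016.3 = 134.31.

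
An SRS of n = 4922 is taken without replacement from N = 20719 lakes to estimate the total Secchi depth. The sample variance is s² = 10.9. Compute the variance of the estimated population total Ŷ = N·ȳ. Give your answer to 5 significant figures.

Var(Ŷ) = N²·Var(ȳ) = N²·(1 − n/N)·s²/n.
f = 4922/20719 = 0.23755973; Var(ȳ) = 0.76244027·10.9/4922 = 0.0016884598.
Var(Ŷ) = 20719² · 0.0016884598 = 724816.89.

724820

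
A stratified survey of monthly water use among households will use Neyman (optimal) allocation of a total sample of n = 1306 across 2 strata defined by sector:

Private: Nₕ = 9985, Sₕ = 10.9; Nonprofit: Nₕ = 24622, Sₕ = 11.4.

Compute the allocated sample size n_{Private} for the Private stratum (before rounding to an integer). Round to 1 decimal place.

364.9

Neyman allocation: nₕ = n·NₕSₕ / Σⱼ NⱼSⱼ.
Σ NⱼSⱼ = 9985·10.9 + 24622·11.4 = 389527.3.
n_{Private} = 1306·9985·10.9 / 389527.3 = 364.9.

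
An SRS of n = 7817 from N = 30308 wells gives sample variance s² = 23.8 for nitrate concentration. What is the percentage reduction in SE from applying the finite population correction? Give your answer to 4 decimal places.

13.8559

f = n/N = 7817/30308 = 0.25791870.
SE_no-fpc = √(s²/n) = 0.055178314; SE_fpc = √((1−f)s²/n) = 0.047532884.
Ratio = √(1−f) = 0.86144141. Reduction = 100·(1 − 0.86144141) = 13.8559%.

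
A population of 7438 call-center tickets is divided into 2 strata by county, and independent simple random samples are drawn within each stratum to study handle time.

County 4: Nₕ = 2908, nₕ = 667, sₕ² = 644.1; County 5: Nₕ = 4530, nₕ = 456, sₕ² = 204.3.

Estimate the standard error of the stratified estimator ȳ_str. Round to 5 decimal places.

Var(ȳ_str) = Σₕ Wₕ²(1 − fₕ)sₕ²/nₕ with Wₕ = Nₕ/N, N = 7438.
County 4: Wₕ = 0.39096531; term = 0.39096531²·(1 − 0.22936726)·644.1/667 = 0.11374999.
County 5: Wₕ = 0.60903469; term = 0.60903469²·(1 − 0.10066225)·204.3/456 = 0.14945498.
Sum = 0.26320497.
SE = √(0.26320497) = 0.51304.

0.51304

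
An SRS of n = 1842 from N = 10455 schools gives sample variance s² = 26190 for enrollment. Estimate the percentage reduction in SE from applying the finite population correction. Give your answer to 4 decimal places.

f = n/N = 1842/10455 = 0.17618364.
SE_no-fpc = √(s²/n) = 3.7707083; SE_fpc = √((1−f)s²/n) = 3.4224581.
Ratio = √(1−f) = 0.90764330. Reduction = 100·(1 − 0.90764330) = 9.2357%.

9.2357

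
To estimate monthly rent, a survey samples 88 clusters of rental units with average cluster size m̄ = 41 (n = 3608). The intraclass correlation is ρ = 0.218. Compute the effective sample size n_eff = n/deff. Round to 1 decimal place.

371.2

deff = 1 + (41 − 1)·0.218 = 1 + 8.72 = 9.72.
n_eff = 3608 / 9.72 = 371.2.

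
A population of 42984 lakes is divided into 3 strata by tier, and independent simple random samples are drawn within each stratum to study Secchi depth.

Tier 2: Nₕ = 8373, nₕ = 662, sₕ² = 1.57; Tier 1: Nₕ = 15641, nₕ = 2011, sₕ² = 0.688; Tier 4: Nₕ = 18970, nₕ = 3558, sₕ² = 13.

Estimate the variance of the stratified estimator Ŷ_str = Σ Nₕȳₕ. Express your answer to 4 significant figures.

1.294 × 10^6

Var(Ŷ_str) = Σₕ Nₕ²(1 − fₕ)sₕ²/nₕ.
Tier 2: 8373²·(1 − 662/8373)·1.57/662 = 153120.54.
Tier 1: 15641²·(1 − 2011/15641)·0.688/2011 = 72935.126.
Tier 4: 18970²·(1 − 3558/18970)·13/3558 = 1.0682275 × 10^6.
Sum = 1.2942832 × 10^6.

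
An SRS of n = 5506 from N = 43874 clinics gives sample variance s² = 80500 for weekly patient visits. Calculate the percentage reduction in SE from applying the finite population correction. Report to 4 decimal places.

f = n/N = 5506/43874 = 0.12549574.
SE_no-fpc = √(s²/n) = 3.823665; SE_fpc = √((1−f)s²/n) = 3.5756978.
Ratio = √(1−f) = 0.93514933. Reduction = 100·(1 − 0.93514933) = 6.4851%.

6.4851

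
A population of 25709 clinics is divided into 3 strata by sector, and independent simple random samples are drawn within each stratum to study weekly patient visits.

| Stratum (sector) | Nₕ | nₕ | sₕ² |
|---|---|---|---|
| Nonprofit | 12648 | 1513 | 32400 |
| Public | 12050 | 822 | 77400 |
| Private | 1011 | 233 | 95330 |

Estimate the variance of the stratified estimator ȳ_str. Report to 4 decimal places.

24.3246

Var(ȳ_str) = Σₕ Wₕ²(1 − fₕ)sₕ²/nₕ with Wₕ = Nₕ/N, N = 25709.
Nonprofit: Wₕ = 0.49196779; term = 0.49196779²·(1 − 0.11962366)·32400/1513 = 4.5629719.
Public: Wₕ = 0.46870746; term = 0.46870746²·(1 − 0.06821577)·77400/822 = 19.274727.
Private: Wₕ = 0.03932475; term = 0.03932475²·(1 − 0.23046489)·95330/233 = 0.48689359.
Sum = 24.324592.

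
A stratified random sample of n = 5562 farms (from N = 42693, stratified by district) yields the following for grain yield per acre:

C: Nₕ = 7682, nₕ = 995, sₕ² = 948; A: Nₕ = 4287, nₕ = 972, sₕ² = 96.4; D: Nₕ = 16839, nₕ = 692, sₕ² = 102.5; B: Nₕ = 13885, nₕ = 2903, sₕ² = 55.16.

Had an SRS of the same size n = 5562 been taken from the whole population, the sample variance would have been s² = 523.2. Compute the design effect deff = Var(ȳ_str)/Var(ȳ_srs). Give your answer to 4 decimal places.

Var(ȳ_str) = Σ Wₕ²(1−fₕ)sₕ²/nₕ with Wₕ = Nₕ/42693:
  C: (7682/42693)²·(1−995/7682)·948/995 = 0.026852055
  A: (4287/42693)²·(1−972/4287)·96.4/972 = 7.7327583 × 10^-4
  D: (16839/42693)²·(1−692/16839)·102.5/692 = 0.022095944
  B: (13885/42693)²·(1−2903/13885)·55.16/2903 = 0.0015896122
  → Var(ȳ_str) = 0.051310887.
Var(ȳ_srs) = (1 − 5562/42693)·523.2/5562 = 0.081811946.
deff = 0.051310887 / 0.081811946 = 0.6272.

0.6272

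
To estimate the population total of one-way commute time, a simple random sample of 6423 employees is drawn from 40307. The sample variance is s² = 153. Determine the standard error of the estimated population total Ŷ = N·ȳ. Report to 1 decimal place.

5703.8

Var(Ŷ) = N²·Var(ȳ) = N²·(1 − n/N)·s²/n.
f = 6423/40307 = 0.15935197; Var(ȳ) = 0.84064803·153/6423 = 0.020024778.
Var(Ŷ) = 40307² · 0.020024778 = 3.2533341 × 10^7.
SE(Ŷ) = √(3.2533341 × 10^7) = 5703.8.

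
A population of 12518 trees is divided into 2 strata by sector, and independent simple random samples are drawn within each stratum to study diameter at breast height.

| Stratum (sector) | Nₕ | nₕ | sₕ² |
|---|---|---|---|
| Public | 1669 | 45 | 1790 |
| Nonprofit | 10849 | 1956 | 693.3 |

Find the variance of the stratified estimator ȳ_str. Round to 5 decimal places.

Var(ȳ_str) = Σₕ Wₕ²(1 − fₕ)sₕ²/nₕ with Wₕ = Nₕ/N, N = 12518.
Public: Wₕ = 0.13332801; term = 0.13332801²·(1 − 0.02696225)·1790/45 = 0.68803889.
Nonprofit: Wₕ = 0.86667199; term = 0.86667199²·(1 − 0.18029311)·693.3/1956 = 0.21823302.
Sum = 0.90627191.

0.90627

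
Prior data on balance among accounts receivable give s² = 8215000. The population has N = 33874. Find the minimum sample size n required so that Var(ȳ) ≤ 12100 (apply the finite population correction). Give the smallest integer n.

666

Without fpc, n₀ = s²/D = 8215000/12100 = 678.9256.
With fpc, (1 − n/N)·s²/n ≤ D requires n ≥ n₀/(1 + n₀/N) = 678.9256/(1 + 678.9256/33874) = 665.5855.
Rounding up, n = 666.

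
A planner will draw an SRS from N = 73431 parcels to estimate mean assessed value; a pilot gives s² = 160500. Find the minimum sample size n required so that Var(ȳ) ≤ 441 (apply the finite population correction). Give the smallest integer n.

Without fpc, n₀ = s²/D = 160500/441 = 363.9456.
With fpc, (1 − n/N)·s²/n ≤ D requires n ≥ n₀/(1 + n₀/N) = 363.9456/(1 + 363.9456/73431) = 362.1507.
Rounding up, n = 363.

363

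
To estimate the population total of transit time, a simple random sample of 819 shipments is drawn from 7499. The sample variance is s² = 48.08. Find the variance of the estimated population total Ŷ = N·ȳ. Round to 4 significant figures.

Var(Ŷ) = N²·Var(ȳ) = N²·(1 − n/N)·s²/n.
f = 819/7499 = 0.10921456; Var(ȳ) = 0.89078544·48.08/819 = 0.052294217.
Var(Ŷ) = 7499² · 0.052294217 = 2.9407653 × 10^6.

2.941 × 10^6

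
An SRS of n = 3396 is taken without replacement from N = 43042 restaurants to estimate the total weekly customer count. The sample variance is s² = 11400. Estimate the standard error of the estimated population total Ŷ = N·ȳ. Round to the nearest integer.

75686

Var(Ŷ) = N²·Var(ȳ) = N²·(1 − n/N)·s²/n.
f = 3396/43042 = 0.07889968; Var(ȳ) = 0.92110032·11400/3396 = 3.0920329.
Var(Ŷ) = 43042² · 3.0920329 = 5.7283427 × 10^9.
SE(Ŷ) = √(5.7283427 × 10^9) = 75686.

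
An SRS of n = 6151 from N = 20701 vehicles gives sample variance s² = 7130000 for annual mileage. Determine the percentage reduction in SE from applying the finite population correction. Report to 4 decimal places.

f = n/N = 6151/20701 = 0.29713540.
SE_no-fpc = √(s²/n) = 34.046455; SE_fpc = √((1−f)s²/n) = 28.543534.
Ratio = √(1−f) = 0.83837020. Reduction = 100·(1 − 0.83837020) = 16.1630%.

16.1630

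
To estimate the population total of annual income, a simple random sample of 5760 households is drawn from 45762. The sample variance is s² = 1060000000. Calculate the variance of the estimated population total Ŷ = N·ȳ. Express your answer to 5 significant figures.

Var(Ŷ) = N²·Var(ȳ) = N²·(1 − n/N)·s²/n.
f = 5760/45762 = 0.12586862; Var(ȳ) = 0.87413138·1060000000/5760 = 160864.45.
Var(Ŷ) = 45762² · 160864.45 = 3.36876 × 10^14.

3.3688 × 10^14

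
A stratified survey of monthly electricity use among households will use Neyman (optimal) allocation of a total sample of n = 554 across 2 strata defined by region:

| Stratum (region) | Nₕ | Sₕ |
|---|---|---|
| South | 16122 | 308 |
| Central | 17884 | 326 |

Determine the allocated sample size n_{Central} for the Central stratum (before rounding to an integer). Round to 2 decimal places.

Neyman allocation: nₕ = n·NₕSₕ / Σⱼ NⱼSⱼ.
Σ NⱼSⱼ = 16122·308 + 17884·326 = 1.079576 × 10^7.
n_{Central} = 554·17884·326 / (1.079576 × 10^7) = 299.18.

299.18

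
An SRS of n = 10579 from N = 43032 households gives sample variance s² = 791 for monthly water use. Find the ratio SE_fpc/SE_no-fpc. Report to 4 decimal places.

f = n/N = 10579/43032 = 0.24584030.
SE_no-fpc = √(s²/n) = 0.27344245; SE_fpc = √((1−f)s²/n) = 0.2374639.
Ratio = √(1−f) = 0.86842368.

0.8684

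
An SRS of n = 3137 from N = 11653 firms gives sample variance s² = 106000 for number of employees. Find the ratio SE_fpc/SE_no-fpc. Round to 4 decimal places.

0.8549

f = n/N = 3137/11653 = 0.26920106.
SE_no-fpc = √(s²/n) = 5.8129378; SE_fpc = √((1−f)s²/n) = 4.9692933.
Ratio = √(1−f) = 0.85486779.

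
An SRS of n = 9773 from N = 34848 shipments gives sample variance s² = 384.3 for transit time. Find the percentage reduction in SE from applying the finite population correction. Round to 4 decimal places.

15.1735

f = n/N = 9773/34848 = 0.28044651.
SE_no-fpc = √(s²/n) = 0.19829933; SE_fpc = √((1−f)s²/n) = 0.16821038.
Ratio = √(1−f) = 0.84826499. Reduction = 100·(1 − 0.84826499) = 15.1735%.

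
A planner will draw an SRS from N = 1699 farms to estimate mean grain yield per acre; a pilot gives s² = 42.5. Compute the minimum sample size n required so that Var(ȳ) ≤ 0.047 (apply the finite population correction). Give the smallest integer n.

Without fpc, n₀ = s²/D = 42.5/0.047 = 904.2553.
With fpc, (1 − n/N)·s²/n ≤ D requires n ≥ n₀/(1 + n₀/N) = 904.2553/(1 + 904.2553/1699) = 590.1572.
Rounding up, n = 591.

591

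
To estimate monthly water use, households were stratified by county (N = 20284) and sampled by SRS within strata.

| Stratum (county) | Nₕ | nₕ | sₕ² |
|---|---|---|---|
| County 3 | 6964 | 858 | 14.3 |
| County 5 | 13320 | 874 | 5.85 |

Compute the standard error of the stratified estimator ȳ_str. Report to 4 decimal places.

0.0665

Var(ȳ_str) = Σₕ Wₕ²(1 − fₕ)sₕ²/nₕ with Wₕ = Nₕ/N, N = 20284.
County 3: Wₕ = 0.34332479; term = 0.34332479²·(1 − 0.12320505)·14.3/858 = 0.0017224916.
County 5: Wₕ = 0.65667521; term = 0.65667521²·(1 − 0.06561562)·5.85/874 = 0.0026969398.
Sum = 0.0044194314.
SE = √(0.0044194314) = 0.0665.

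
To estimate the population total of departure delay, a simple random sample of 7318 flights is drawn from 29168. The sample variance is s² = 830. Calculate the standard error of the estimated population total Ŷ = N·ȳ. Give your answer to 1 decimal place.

8502.0

Var(Ŷ) = N²·Var(ȳ) = N²·(1 − n/N)·s²/n.
f = 7318/29168 = 0.25089139; Var(ȳ) = 0.74910861·830/7318 = 0.084963125.
Var(Ŷ) = 29168² · 0.084963125 = 7.2284267 × 10^7.
SE(Ŷ) = √(7.2284267 × 10^7) = 8502.0.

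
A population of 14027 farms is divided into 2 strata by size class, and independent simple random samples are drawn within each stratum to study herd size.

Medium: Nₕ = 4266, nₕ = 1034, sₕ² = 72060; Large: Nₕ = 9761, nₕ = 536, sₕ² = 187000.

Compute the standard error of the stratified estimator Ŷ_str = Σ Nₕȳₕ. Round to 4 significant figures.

179900

Var(Ŷ_str) = Σₕ Nₕ²(1 − fₕ)sₕ²/nₕ.
Medium: 4266²·(1 − 1034/4266)·72060/1034 = 9.6087285 × 10^8.
Large: 9761²·(1 − 536/9761)·187000/536 = 3.1415032 × 10^10.
Sum = 3.2375905 × 10^10.
SE = √(3.2375905 × 10^10) = 179900.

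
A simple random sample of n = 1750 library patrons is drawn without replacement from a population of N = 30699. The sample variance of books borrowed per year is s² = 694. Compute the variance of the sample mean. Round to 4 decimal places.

0.3740

Under SRS without replacement, Var(ȳ) = (1 − f)·s²/n with f = n/N = 1750/30699 = 0.05700511.
Var(ȳ) = (1 − 0.05700511)·694/1750 = 0.94299489·0.39657143 = 0.37396483.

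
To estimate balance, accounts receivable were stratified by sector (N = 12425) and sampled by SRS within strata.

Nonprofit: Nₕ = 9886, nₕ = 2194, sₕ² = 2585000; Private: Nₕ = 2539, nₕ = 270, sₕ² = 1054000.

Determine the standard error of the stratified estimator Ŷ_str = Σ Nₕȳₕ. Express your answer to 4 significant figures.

Var(Ŷ_str) = Σₕ Nₕ²(1 − fₕ)sₕ²/nₕ.
Nonprofit: 9886²·(1 − 2194/9886)·2585000/2194 = 8.9595007 × 10^10.
Private: 2539²·(1 − 270/2539)·1054000/270 = 2.2489202 × 10^10.
Sum = 1.1208421 × 10^11.
SE = √(1.1208421 × 10^11) = 334800.

334800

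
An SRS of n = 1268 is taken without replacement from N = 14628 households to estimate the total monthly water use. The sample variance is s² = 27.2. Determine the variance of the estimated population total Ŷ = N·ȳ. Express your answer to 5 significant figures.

4.1922 × 10^6

Var(Ŷ) = N²·Var(ȳ) = N²·(1 − n/N)·s²/n.
f = 1268/14628 = 0.08668307; Var(ȳ) = 0.91331693·27.2/1268 = 0.019591656.
Var(Ŷ) = 14628² · 0.019591656 = 4.1921909 × 10^6.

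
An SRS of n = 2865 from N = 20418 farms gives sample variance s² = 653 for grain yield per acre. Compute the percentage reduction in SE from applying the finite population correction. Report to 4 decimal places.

f = n/N = 2865/20418 = 0.14031737.
SE_no-fpc = √(s²/n) = 0.47741304; SE_fpc = √((1−f)s²/n) = 0.44265294.
Ratio = √(1−f) = 0.92719072. Reduction = 100·(1 − 0.92719072) = 7.2809%.

7.2809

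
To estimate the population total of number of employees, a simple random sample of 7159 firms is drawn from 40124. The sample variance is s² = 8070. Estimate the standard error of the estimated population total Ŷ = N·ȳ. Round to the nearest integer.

Var(Ŷ) = N²·Var(ȳ) = N²·(1 − n/N)·s²/n.
f = 7159/40124 = 0.17842189; Var(ȳ) = 0.82157811·8070/7159 = 0.9261259.
Var(Ŷ) = 40124² · 0.9261259 = 1.4910028 × 10^9.
SE(Ŷ) = √(1.4910028 × 10^9) = 38614.

38614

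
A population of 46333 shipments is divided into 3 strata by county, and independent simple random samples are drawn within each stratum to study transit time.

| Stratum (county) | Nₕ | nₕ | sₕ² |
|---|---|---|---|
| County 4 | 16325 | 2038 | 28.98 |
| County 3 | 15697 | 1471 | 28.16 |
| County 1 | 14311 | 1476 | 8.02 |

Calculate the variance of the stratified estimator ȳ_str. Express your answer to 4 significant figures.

0.004001

Var(ȳ_str) = Σₕ Wₕ²(1 − fₕ)sₕ²/nₕ with Wₕ = Nₕ/N, N = 46333.
County 4: Wₕ = 0.35234066; term = 0.35234066²·(1 − 0.12483920)·28.98/2038 = 0.0015449257.
County 3: Wₕ = 0.33878661; term = 0.33878661²·(1 − 0.09371217)·28.16/1471 = 0.0019913087.
County 1: Wₕ = 0.30887273; term = 0.30887273²·(1 − 0.10313745)·8.02/1476 = 4.6491443 × 10^-4.
Sum = 0.0040011488.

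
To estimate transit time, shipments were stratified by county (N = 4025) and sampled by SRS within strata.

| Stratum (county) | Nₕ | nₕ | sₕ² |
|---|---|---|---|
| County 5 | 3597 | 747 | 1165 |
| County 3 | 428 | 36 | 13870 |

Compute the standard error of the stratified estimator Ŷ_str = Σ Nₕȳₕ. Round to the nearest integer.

8979

Var(Ŷ_str) = Σₕ Nₕ²(1 − fₕ)sₕ²/nₕ.
County 5: 3597²·(1 − 747/3597)·1165/747 = 1.598787 × 10^7.
County 3: 428²·(1 − 36/428)·13870/36 = 6.4640364 × 10^7.
Sum = 8.0628234 × 10^7.
SE = √(8.0628234 × 10^7) = 8979.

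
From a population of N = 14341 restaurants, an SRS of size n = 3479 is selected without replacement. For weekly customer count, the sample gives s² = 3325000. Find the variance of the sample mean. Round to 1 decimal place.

Under SRS without replacement, Var(ȳ) = (1 − f)·s²/n with f = n/N = 3479/14341 = 0.24259117.
Var(ȳ) = (1 − 0.24259117)·3325000/3479 = 0.75740883·955.73441 = 723.88168.

723.9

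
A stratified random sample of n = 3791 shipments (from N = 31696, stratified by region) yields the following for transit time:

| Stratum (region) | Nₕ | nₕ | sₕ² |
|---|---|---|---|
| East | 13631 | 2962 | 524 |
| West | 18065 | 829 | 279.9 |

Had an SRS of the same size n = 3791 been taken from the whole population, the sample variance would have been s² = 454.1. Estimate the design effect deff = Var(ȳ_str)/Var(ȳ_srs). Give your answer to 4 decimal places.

1.2351

Var(ȳ_str) = Σ Wₕ²(1−fₕ)sₕ²/nₕ with Wₕ = Nₕ/31696:
  East: (13631/31696)²·(1−2962/13631)·524/2962 = 0.025608772
  West: (18065/31696)²·(1−829/18065)·279.9/829 = 0.1046439
  → Var(ȳ_str) = 0.13025267.
Var(ȳ_srs) = (1 − 3791/31696)·454.1/3791 = 0.10545697.
deff = 0.13025267 / 0.10545697 = 1.2351.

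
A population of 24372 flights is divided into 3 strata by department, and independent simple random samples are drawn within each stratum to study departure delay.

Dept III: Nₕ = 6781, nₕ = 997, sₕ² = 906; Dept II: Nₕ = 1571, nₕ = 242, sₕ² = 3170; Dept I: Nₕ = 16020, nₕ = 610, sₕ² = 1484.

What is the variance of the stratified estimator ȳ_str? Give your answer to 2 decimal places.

1.12

Var(ȳ_str) = Σₕ Wₕ²(1 − fₕ)sₕ²/nₕ with Wₕ = Nₕ/N, N = 24372.
Dept III: Wₕ = 0.27822912; term = 0.27822912²·(1 − 0.14702846)·906/997 = 0.060002967.
Dept II: Wₕ = 0.06445922; term = 0.06445922²·(1 − 0.15404201)·3170/242 = 0.046042906.
Dept I: Wₕ = 0.65731167; term = 0.65731167²·(1 − 0.03807740)·1484/610 = 1.0110832.
Sum = 1.1171291.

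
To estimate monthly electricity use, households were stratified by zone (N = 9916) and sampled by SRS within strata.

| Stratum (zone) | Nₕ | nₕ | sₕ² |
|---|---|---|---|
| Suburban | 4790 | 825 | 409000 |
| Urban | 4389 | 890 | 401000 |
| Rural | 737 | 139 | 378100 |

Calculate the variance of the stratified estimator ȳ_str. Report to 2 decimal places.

Var(ȳ_str) = Σₕ Wₕ²(1 − fₕ)sₕ²/nₕ with Wₕ = Nₕ/N, N = 9916.
Suburban: Wₕ = 0.48305768; term = 0.48305768²·(1 − 0.17223382)·409000/825 = 95.757992.
Urban: Wₕ = 0.44261799; term = 0.44261799²·(1 − 0.20277968)·401000/890 = 70.370535.
Rural: Wₕ = 0.07432432; term = 0.07432432²·(1 − 0.18860244)·378100/139 = 12.192353.
Sum = 178.32088.

178.32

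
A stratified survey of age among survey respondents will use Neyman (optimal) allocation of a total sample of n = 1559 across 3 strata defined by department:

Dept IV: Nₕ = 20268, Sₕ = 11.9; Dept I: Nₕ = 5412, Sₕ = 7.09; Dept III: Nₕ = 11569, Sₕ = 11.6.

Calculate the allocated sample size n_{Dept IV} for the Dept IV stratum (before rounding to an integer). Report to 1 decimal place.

Neyman allocation: nₕ = n·NₕSₕ / Σⱼ NⱼSⱼ.
Σ NⱼSⱼ = 20268·11.9 + 5412·7.09 + 11569·11.6 = 413760.68.
n_{Dept IV} = 1559·20268·11.9 / 413760.68 = 908.8.

908.8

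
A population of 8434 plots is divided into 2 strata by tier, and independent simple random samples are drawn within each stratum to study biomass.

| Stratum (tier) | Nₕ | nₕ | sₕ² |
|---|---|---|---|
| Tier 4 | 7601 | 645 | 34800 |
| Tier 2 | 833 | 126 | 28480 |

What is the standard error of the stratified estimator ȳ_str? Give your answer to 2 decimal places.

Var(ȳ_str) = Σₕ Wₕ²(1 − fₕ)sₕ²/nₕ with Wₕ = Nₕ/N, N = 8434.
Tier 4: Wₕ = 0.90123310; term = 0.90123310²·(1 − 0.08485726)·34800/645 = 40.103534.
Tier 2: Wₕ = 0.09876690; term = 0.09876690²·(1 − 0.15126050)·28480/126 = 1.8714002.
Sum = 41.974934.
SE = √(41.974934) = 6.48.

6.48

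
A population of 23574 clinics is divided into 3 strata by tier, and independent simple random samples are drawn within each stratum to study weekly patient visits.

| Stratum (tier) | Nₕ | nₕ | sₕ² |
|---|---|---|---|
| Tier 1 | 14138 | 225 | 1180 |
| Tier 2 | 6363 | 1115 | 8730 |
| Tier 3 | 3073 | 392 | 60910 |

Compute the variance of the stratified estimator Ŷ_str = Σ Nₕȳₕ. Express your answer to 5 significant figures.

Var(Ŷ_str) = Σₕ Nₕ²(1 − fₕ)sₕ²/nₕ.
Tier 1: 14138²·(1 − 225/14138)·1180/225 = 1.0315927 × 10^9.
Tier 2: 6363²·(1 − 1115/6363)·8730/1115 = 2.614539 × 10^8.
Tier 3: 3073²·(1 − 392/3073)·60910/392 = 1.2801531 × 10^9.
Sum = 2.5731997 × 10^9.

2.5732 × 10^9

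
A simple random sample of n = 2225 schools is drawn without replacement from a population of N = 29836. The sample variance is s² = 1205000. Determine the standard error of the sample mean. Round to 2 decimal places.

Under SRS without replacement, Var(ȳ) = (1 − f)·s²/n with f = n/N = 2225/29836 = 0.07457434.
Var(ȳ) = (1 − 0.07457434)·1205000/2225 = 0.92542566·541.57303 = 501.18558.
SE(ȳ) = √(501.18558) = 22.39.

22.39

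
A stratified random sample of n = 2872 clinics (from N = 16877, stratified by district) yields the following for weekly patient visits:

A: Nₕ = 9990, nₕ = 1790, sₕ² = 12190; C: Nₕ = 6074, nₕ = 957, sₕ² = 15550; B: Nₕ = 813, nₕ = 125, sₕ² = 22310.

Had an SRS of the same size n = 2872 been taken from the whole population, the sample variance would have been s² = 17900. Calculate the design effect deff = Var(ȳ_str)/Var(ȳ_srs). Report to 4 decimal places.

0.7893

Var(ȳ_str) = Σ Wₕ²(1−fₕ)sₕ²/nₕ with Wₕ = Nₕ/16877:
  A: (9990/16877)²·(1−1790/9990)·12190/1790 = 1.9585719
  C: (6074/16877)²·(1−957/6074)·15550/957 = 1.7730385
  B: (813/16877)²·(1−125/813)·22310/125 = 0.35049194
  → Var(ȳ_str) = 4.0821023.
Var(ȳ_srs) = (1 − 2872/16877)·17900/2872 = 5.1719755.
deff = 4.0821023 / 5.1719755 = 0.7893.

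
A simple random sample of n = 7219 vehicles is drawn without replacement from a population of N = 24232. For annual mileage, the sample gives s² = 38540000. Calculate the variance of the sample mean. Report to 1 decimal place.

3748.2

Under SRS without replacement, Var(ȳ) = (1 − f)·s²/n with f = n/N = 7219/24232 = 0.29791185.
Var(ȳ) = (1 − 0.29791185)·38540000/7219 = 0.70208815·5338.6896 = 3748.2307.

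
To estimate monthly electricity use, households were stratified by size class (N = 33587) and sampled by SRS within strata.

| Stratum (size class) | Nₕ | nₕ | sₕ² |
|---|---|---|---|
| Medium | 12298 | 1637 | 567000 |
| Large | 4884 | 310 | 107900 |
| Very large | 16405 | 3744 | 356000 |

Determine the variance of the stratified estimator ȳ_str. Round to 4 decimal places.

64.6553

Var(ȳ_str) = Σₕ Wₕ²(1 − fₕ)sₕ²/nₕ with Wₕ = Nₕ/N, N = 33587.
Medium: Wₕ = 0.36615357; term = 0.36615357²·(1 − 0.13311107)·567000/1637 = 40.255422.
Large: Wₕ = 0.14541340; term = 0.14541340²·(1 − 0.06347256)·107900/310 = 6.8926962.
Very large: Wₕ = 0.48843302; term = 0.48843302²·(1 − 0.22822310)·356000/3744 = 17.507171.
Sum = 64.655289.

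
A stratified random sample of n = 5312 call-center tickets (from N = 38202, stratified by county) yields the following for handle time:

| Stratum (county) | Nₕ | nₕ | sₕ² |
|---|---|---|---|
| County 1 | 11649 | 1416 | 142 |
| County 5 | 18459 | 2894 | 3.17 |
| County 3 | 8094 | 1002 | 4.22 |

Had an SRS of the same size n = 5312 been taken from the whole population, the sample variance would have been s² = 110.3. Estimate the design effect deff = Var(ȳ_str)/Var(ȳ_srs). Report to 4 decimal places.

0.4795

Var(ȳ_str) = Σ Wₕ²(1−fₕ)sₕ²/nₕ with Wₕ = Nₕ/38202:
  County 1: (11649/38202)²·(1−1416/11649)·142/1416 = 0.008191143
  County 5: (18459/38202)²·(1−2894/18459)·3.17/2894 = 2.156482 × 10^-4
  County 3: (8094/38202)²·(1−1002/8094)·4.22/1002 = 1.6565496 × 10^-4
  → Var(ȳ_str) = 0.0085724462.
Var(ȳ_srs) = (1 − 5312/38202)·110.3/5312 = 0.017877024.
deff = 0.0085724462 / 0.017877024 = 0.4795.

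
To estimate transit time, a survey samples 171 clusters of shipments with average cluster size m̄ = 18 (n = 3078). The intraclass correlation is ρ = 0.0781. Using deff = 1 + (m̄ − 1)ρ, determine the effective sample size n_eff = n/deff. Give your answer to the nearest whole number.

1322

deff = 1 + (18 − 1)·0.0781 = 1 + 1.3277 = 2.3277.
n_eff = 3078 / 2.3277 = 1322.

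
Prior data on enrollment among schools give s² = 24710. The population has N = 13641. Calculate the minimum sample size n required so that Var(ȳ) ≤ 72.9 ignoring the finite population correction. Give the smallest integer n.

339

Without fpc, n₀ = s²/D = 24710/72.9 = 338.9575.
Rounding up, n = 339.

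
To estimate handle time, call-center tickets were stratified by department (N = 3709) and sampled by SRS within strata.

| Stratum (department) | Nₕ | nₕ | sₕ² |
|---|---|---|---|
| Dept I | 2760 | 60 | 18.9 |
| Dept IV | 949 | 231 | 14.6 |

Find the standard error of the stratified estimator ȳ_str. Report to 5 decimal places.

Var(ȳ_str) = Σₕ Wₕ²(1 − fₕ)sₕ²/nₕ with Wₕ = Nₕ/N, N = 3709.
Dept I: Wₕ = 0.74413589; term = 0.74413589²·(1 − 0.02173913)·18.9/60 = 0.17063564.
Dept IV: Wₕ = 0.25586411; term = 0.25586411²·(1 − 0.24341412)·14.6/231 = 0.00313053.
Sum = 0.17376617.
SE = √(0.17376617) = 0.41685.

0.41685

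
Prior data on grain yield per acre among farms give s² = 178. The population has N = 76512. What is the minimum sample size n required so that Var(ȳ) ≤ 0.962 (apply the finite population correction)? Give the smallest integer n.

Without fpc, n₀ = s²/D = 178/0.962 = 185.0312.
With fpc, (1 − n/N)·s²/n ≤ D requires n ≥ n₀/(1 + n₀/N) = 185.0312/(1 + 185.0312/76512) = 184.5848.
Rounding up, n = 185.

185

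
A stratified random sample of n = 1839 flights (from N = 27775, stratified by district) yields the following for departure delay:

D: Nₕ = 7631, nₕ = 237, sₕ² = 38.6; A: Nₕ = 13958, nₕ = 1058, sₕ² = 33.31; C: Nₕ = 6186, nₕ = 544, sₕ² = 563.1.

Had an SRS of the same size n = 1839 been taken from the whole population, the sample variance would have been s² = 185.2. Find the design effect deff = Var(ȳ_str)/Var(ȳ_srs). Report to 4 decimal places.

0.7028

Var(ȳ_str) = Σ Wₕ²(1−fₕ)sₕ²/nₕ with Wₕ = Nₕ/27775:
  D: (7631/27775)²·(1−237/7631)·38.6/237 = 0.011912193
  A: (13958/27775)²·(1−1058/13958)·33.31/1058 = 0.007348416
  C: (6186/27775)²·(1−544/6186)·563.1/544 = 0.046829712
  → Var(ȳ_str) = 0.066090321.
Var(ȳ_srs) = (1 − 1839/27775)·185.2/1839 = 0.094039039.
deff = 0.066090321 / 0.094039039 = 0.7028.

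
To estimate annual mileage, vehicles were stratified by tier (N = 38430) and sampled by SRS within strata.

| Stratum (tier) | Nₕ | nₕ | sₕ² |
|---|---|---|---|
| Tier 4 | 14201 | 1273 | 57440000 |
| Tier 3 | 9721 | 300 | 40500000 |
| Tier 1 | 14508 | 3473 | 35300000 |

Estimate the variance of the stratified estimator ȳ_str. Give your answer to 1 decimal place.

15082.4

Var(ȳ_str) = Σₕ Wₕ²(1 − fₕ)sₕ²/nₕ with Wₕ = Nₕ/N, N = 38430.
Tier 4: Wₕ = 0.36952901; term = 0.36952901²·(1 − 0.08964157)·57440000/1273 = 5609.1303.
Tier 3: Wₕ = 0.25295342; term = 0.25295342²·(1 − 0.03086102)·40500000/300 = 8371.455.
Tier 1: Wₕ = 0.37751756; term = 0.37751756²·(1 − 0.23938517)·35300000/3473 = 1101.8159.
Sum = 15082.401.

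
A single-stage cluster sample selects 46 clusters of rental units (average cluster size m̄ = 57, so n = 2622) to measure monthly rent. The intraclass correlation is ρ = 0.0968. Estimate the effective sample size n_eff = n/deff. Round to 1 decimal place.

deff = 1 + (57 − 1)·0.0968 = 1 + 5.4208 = 6.4208.
n_eff = 2622 / 6.4208 = 408.4.

408.4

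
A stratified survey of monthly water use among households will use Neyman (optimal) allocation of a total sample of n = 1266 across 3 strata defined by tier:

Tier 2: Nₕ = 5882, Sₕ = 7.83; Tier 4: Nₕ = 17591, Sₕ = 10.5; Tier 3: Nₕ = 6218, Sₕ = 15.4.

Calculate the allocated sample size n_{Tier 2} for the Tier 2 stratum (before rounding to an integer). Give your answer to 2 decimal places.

Neyman allocation: nₕ = n·NₕSₕ / Σⱼ NⱼSⱼ.
Σ NⱼSⱼ = 5882·7.83 + 17591·10.5 + 6218·15.4 = 326518.76.
n_{Tier 2} = 1266·5882·7.83 / 326518.76 = 178.57.

178.57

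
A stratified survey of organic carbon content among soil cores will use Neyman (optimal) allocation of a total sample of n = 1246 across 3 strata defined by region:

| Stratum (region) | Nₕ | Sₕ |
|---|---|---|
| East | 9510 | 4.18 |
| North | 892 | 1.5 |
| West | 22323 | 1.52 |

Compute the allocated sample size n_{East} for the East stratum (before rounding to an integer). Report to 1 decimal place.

Neyman allocation: nₕ = n·NₕSₕ / Σⱼ NⱼSⱼ.
Σ NⱼSⱼ = 9510·4.18 + 892·1.5 + 22323·1.52 = 75020.76.
n_{East} = 1246·9510·4.18 / 75020.76 = 660.2.

660.2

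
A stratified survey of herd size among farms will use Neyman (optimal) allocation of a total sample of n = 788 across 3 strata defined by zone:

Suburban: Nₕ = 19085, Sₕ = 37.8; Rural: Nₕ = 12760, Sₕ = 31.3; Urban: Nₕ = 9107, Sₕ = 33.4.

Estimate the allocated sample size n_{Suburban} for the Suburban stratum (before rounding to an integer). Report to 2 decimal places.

Neyman allocation: nₕ = n·NₕSₕ / Σⱼ NⱼSⱼ.
Σ NⱼSⱼ = 19085·37.8 + 12760·31.3 + 9107·33.4 = 1.4249748 × 10^6.
n_{Suburban} = 788·19085·37.8 / (1.4249748 × 10^6) = 398.94.

398.94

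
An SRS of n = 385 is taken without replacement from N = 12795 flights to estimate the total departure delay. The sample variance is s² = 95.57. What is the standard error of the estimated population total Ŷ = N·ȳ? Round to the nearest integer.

Var(Ŷ) = N²·Var(ȳ) = N²·(1 − n/N)·s²/n.
f = 385/12795 = 0.03008988; Var(ȳ) = 0.96991012·95.57/385 = 0.24076444.
Var(Ŷ) = 12795² · 0.24076444 = 3.9416034 × 10^7.
SE(Ŷ) = √(3.9416034 × 10^7) = 6278.

6278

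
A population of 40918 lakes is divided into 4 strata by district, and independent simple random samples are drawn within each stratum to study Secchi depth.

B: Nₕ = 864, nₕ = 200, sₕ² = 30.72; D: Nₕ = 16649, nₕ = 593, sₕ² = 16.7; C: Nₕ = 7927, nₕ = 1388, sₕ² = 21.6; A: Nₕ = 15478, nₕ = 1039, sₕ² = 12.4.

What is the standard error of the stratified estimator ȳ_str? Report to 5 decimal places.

0.08139

Var(ȳ_str) = Σₕ Wₕ²(1 − fₕ)sₕ²/nₕ with Wₕ = Nₕ/N, N = 40918.
B: Wₕ = 0.02111540; term = 0.02111540²·(1 − 0.23148148)·30.72/200 = 5.2631317 × 10^-5.
D: Wₕ = 0.40688694; term = 0.40688694²·(1 − 0.03561775)·16.7/593 = 0.0044963333.
C: Wₕ = 0.19372892; term = 0.19372892²·(1 − 0.17509777)·21.6/1388 = 4.8178767 × 10^-4.
A: Wₕ = 0.37826873; term = 0.37826873²·(1 − 0.06712754)·12.4/1039 = 0.0015930496.
Sum = 0.0066238019.
SE = √(0.0066238019) = 0.08139.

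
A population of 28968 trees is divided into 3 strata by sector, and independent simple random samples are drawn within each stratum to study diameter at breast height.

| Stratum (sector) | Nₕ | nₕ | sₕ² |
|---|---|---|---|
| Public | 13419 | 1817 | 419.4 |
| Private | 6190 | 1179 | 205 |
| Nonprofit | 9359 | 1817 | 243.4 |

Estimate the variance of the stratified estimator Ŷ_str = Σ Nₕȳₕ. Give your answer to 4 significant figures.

5.078 × 10^7

Var(Ŷ_str) = Σₕ Nₕ²(1 − fₕ)sₕ²/nₕ.
Public: 13419²·(1 − 1817/13419)·419.4/1817 = 3.5935733 × 10^7.
Private: 6190²·(1 − 1179/6190)·205/1179 = 5.3933066 × 10^6.
Nonprofit: 9359²·(1 − 1817/9359)·243.4/1817 = 9.4554374 × 10^6.
Sum = 5.0784477 × 10^7.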